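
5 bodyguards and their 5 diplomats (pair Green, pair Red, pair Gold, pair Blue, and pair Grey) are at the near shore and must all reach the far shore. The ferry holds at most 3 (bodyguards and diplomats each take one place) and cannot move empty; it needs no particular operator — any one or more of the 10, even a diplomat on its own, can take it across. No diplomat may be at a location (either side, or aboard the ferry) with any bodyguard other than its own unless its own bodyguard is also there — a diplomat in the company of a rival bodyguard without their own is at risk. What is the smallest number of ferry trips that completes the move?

Counting alone: each trip to the far shore takes at most 3 across and each return brings at least 1 back, so after t trips out (and t−1 returns) at most 3t − (t−1) of the 10 are across; that first reaches 10 at t = 5, so at least 9 crossings are needed.
The safety rule pushes this higher. Following every safe sequence of crossings, the most of the 10 that can be at the far shore as the ferry arrives there on crossing 9 is 9 — never all 10.
So no plan with fewer than 11 crossings exists, and this one achieves 11:
1. bodyguard Green and diplomat Green cross → the far shore.
2. bodyguard Green crosses ← the near shore.
3. diplomat Blue, diplomat Gold, and diplomat Red cross → the far shore.
4. diplomat Green crosses ← the near shore.
5. bodyguard Blue, bodyguard Gold, and bodyguard Red cross → the far shore.
6. bodyguard Red and diplomat Red cross ← the near shore.
7. bodyguard Green, bodyguard Grey, and bodyguard Red cross → the far shore.
8. diplomat Gold crosses ← the near shore.
9. diplomat Green and diplomat Red cross → the far shore.
10. diplomat Green crosses ← the near shore.
11. diplomat Gold, diplomat Green, and diplomat Grey cross → the far shore.

11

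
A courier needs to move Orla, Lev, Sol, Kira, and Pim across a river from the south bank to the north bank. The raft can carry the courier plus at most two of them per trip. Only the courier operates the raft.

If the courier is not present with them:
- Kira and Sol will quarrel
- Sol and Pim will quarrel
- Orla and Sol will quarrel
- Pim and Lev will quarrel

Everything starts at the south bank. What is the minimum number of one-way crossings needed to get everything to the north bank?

Counting alone: the courier can take at most 2 across per trip to the north bank, so moving all 5 needs at least 3 loaded trips out, with a return between consecutive ones — at least 5 crossings.
The plan below uses exactly 5 crossings, so it is optimal:
1. Courier goes to the north bank with Lev and Sol.  [the south bank: Kira, Orla, Pim | the north bank: Lev, Sol]
2. Courier goes back to the south bank alone.  [the south bank: Kira, Orla, Pim | the north bank: Lev, Sol]
3. Courier goes to the north bank with Kira and Orla.  [the south bank: Pim | the north bank: Kira, Lev, Orla, Sol]
4. Courier goes back to the south bank with Sol.  [the south bank: Pim, Sol | the north bank: Kira, Lev, Orla]
5. Courier goes to the north bank with Pim and Sol.  [the south bank: — | the north bank: Kira, Lev, Orla, Pim, Sol]

5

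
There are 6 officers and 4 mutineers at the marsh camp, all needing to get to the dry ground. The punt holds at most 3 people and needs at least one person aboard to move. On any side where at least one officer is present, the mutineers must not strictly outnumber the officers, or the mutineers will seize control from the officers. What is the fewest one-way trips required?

9

Counting alone: each trip to the dry ground takes at most 3 across and each return brings at least 1 back, so after t trips out (and t−1 returns) at most 3t − (t−1) of the 10 are across; that first reaches 10 at t = 5, so at least 9 crossings are needed.
The plan below uses exactly 9 crossings, so it is optimal:
1. 2 mutineers → the dry ground.  (the marsh camp: 6O 2M; the dry ground: 0O 2M)
2. 1 mutineer ← the marsh camp.  (the marsh camp: 6O 3M; the dry ground: 0O 1M)
3. 3 mutineers → the dry ground.  (the marsh camp: 6O 0M; the dry ground: 0O 4M)
4. 1 mutineer ← the marsh camp.  (the marsh camp: 6O 1M; the dry ground: 0O 3M)
5. 3 officers → the dry ground.  (the marsh camp: 3O 1M; the dry ground: 3O 3M)
6. 1 mutineer ← the marsh camp.  (the marsh camp: 3O 2M; the dry ground: 3O 2M)
7. 1 officer and 2 mutineers → the dry ground.  (the marsh camp: 2O 0M; the dry ground: 4O 4M)
8. 1 mutineer ← the marsh camp.  (the marsh camp: 2O 1M; the dry ground: 4O 3M)
9. 2 officers and 1 mutineer → the dry ground.  (the marsh camp: 0O 0M; the dry ground: 6O 4M)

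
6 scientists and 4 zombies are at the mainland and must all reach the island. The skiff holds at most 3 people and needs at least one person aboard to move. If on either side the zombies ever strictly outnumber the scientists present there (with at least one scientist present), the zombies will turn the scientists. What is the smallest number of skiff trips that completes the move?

Counting alone: each trip to the island takes at most 3 across and each return brings at least 1 back, so after t trips out (and t−1 returns) at most 3t − (t−1) of the 10 are across; that first reaches 10 at t = 5, so at least 9 crossings are needed.
The plan below uses exactly 9 crossings, so it is optimal:
1. 2 zombies → the island.  (the mainland: 6S 2Z; the island: 0S 2Z)
2. 1 zombie ← the mainland.  (the mainland: 6S 3Z; the island: 0S 1Z)
3. 3 zombies → the island.  (the mainland: 6S 0Z; the island: 0S 4Z)
4. 1 zombie ← the mainland.  (the mainland: 6S 1Z; the island: 0S 3Z)
5. 3 scientists → the island.  (the mainland: 3S 1Z; the island: 3S 3Z)
6. 1 zombie ← the mainland.  (the mainland: 3S 2Z; the island: 3S 2Z)
7. 1 scientist and 2 zombies → the island.  (the mainland: 2S 0Z; the island: 4S 4Z)
8. 1 zombie ← the mainland.  (the mainland: 2S 1Z; the island: 4S 3Z)
9. 2 scientists and 1 zombie → the island.  (the mainland: 0S 0Z; the island: 6S 4Z)

9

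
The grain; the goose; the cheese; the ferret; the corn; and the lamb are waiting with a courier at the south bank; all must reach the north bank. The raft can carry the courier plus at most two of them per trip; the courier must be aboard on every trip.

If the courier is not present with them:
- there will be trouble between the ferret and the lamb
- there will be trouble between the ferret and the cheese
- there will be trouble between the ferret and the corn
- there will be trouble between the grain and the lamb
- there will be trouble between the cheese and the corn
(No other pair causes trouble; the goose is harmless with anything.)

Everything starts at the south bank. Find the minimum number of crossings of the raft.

Whatever the first load, the items left behind include a forbidden pair without the courier. No opening move is safe, so no plan exists.

impossible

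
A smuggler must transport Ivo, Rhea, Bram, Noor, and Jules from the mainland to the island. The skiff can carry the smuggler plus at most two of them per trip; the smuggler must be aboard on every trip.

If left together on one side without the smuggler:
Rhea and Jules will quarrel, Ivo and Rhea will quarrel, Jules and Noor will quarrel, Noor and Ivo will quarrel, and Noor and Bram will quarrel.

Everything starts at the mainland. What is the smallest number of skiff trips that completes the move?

Counting alone: the smuggler can take at most 2 across per trip to the island, so moving all 5 needs at least 3 loaded trips out, with a return between consecutive ones — at least 5 crossings.
The safety rule pushes this higher. Following every safe sequence of crossings, the most of the 5 that can be at the island as the skiff arrives there on crossing 5 is 4 — never all 5.
So no plan with fewer than 7 crossings exists, and this one achieves 7:
1. Smuggler goes to the island with Noor and Rhea.
2. Smuggler goes back to the mainland alone.
3. Smuggler goes to the island with Ivo.
4. Smuggler goes back to the mainland with Noor and Rhea.
5. Smuggler goes to the island with Bram and Jules.
6. Smuggler goes back to the mainland alone.
7. Smuggler goes to the island with Noor and Rhea.

7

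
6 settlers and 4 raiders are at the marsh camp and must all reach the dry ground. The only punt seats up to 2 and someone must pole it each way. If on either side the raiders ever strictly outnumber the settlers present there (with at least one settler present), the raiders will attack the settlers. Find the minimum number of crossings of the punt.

Counting alone: each trip to the dry ground takes at most 2 across and each return brings at least 1 back, so after t trips out (and t−1 returns) at most 2t − (t−1) of the 10 are across; that first reaches 10 at t = 9, so at least 17 crossings are needed.
The plan below uses exactly 17 crossings, so it is optimal:
1. 2 raiders → the dry ground.  (the marsh camp: 6S 2R; the dry ground: 0S 2R)
2. 1 raider ← the marsh camp.  (the marsh camp: 6S 3R; the dry ground: 0S 1R)
3. 2 raiders → the dry ground.  (the marsh camp: 6S 1R; the dry ground: 0S 3R)
4. 1 raider ← the marsh camp.  (the marsh camp: 6S 2R; the dry ground: 0S 2R)
5. 2 settlers → the dry ground.  (the marsh camp: 4S 2R; the dry ground: 2S 2R)
6. 1 raider ← the marsh camp.  (the marsh camp: 4S 3R; the dry ground: 2S 1R)
7. 1 settler and 1 raider → the dry ground.  (the marsh camp: 3S 2R; the dry ground: 3S 2R)
8. 1 raider ← the marsh camp.  (the marsh camp: 3S 3R; the dry ground: 3S 1R)
9. 2 raiders → the dry ground.  (the marsh camp: 3S 1R; the dry ground: 3S 3R)
10. 1 raider ← the marsh camp.  (the marsh camp: 3S 2R; the dry ground: 3S 2R)
11. 1 settler and 1 raider → the dry ground.  (the marsh camp: 2S 1R; the dry ground: 4S 3R)
12. 1 raider ← the marsh camp.  (the marsh camp: 2S 2R; the dry ground: 4S 2R)
13. 2 raiders → the dry ground.  (the marsh camp: 2S 0R; the dry ground: 4S 4R)
14. 1 raider ← the marsh camp.  (the marsh camp: 2S 1R; the dry ground: 4S 3R)
15. 1 settler and 1 raider → the dry ground.  (the marsh camp: 1S 0R; the dry ground: 5S 4R)
16. 1 raider ← the marsh camp.  (the marsh camp: 1S 1R; the dry ground: 5S 3R)
17. 1 settler and 1 raider → the dry ground.  (the marsh camp: 0S 0R; the dry ground: 6S 4R)

17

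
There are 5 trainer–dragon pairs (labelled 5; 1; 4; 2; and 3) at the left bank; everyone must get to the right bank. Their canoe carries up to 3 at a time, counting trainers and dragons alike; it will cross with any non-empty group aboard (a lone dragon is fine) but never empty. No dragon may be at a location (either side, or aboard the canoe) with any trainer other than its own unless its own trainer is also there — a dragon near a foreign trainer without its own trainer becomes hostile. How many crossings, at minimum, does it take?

Counting alone: each trip to the right bank takes at most 3 across and each return brings at least 1 back, so after t trips out (and t−1 returns) at most 3t − (t−1) of the 10 are across; that first reaches 10 at t = 5, so at least 9 crossings are needed.
The safety rule pushes this higher. Following every safe sequence of crossings, the most of the 10 that can be at the right bank as the canoe arrives there on crossing 9 is 9 — never all 10.
So no plan with fewer than 11 crossings exists, and this one achieves 11:
1. dragon 5 and trainer 5 cross → the right bank.
2. trainer 5 crosses ← the left bank.
3. dragon 1, dragon 2, and dragon 4 cross → the right bank.
4. dragon 5 crosses ← the left bank.
5. trainer 1, trainer 2, and trainer 4 cross → the right bank.
6. dragon 1 and trainer 1 cross ← the left bank.
7. trainer 1, trainer 3, and trainer 5 cross → the right bank.
8. dragon 4 crosses ← the left bank.
9. dragon 1 and dragon 5 cross → the right bank.
10. dragon 5 crosses ← the left bank.
11. dragon 3, dragon 4, and dragon 5 cross → the right bank.

11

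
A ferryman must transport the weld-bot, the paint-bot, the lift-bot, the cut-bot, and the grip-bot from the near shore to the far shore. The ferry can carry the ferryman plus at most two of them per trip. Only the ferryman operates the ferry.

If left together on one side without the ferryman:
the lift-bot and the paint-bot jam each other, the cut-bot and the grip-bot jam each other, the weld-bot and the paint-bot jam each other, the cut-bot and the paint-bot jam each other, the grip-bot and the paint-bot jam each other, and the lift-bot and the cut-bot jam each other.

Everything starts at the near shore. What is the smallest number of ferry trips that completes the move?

7

Counting alone: the ferryman can take at most 2 across per trip to the far shore, so moving all 5 needs at least 3 loaded trips out, with a return between consecutive ones — at least 5 crossings.
The safety rule pushes this higher. Following every safe sequence of crossings, the most of the 5 that can be at the far shore as the ferry arrives there on crossing 5 is 4 — never all 5.
So no plan with fewer than 7 crossings exists, and this one achieves 7:
1. Ferryman goes to the far shore with the cut-bot and the paint-bot.
2. Ferryman goes back to the near shore with the paint-bot.
3. Ferryman goes to the far shore with the paint-bot and the weld-bot.
4. Ferryman goes back to the near shore with the paint-bot.
5. Ferryman goes to the far shore with the grip-bot and the lift-bot.
6. Ferryman goes back to the near shore with the cut-bot.
7. Ferryman goes to the far shore with the cut-bot and the paint-bot.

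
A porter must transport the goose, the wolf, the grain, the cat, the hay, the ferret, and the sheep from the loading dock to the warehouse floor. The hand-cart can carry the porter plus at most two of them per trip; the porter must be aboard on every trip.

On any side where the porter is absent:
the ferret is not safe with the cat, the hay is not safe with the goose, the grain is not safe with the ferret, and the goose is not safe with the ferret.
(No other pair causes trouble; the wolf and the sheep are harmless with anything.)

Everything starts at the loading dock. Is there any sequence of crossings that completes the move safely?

1. Porter goes to the warehouse floor with the ferret and the goose.
2. Porter goes back to the loading dock with the ferret.
3. Porter goes to the warehouse floor with the cat and the grain.
4. Porter goes back to the loading dock alone.
5. Porter goes to the warehouse floor with the sheep and the wolf.
6. Porter goes back to the loading dock alone.
7. Porter goes to the warehouse floor with the ferret and the hay.

Yes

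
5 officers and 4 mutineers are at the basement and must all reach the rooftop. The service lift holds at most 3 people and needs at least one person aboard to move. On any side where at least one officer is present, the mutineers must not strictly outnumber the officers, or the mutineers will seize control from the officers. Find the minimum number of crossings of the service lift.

7

Counting alone: each trip to the rooftop takes at most 3 across and each return brings at least 1 back, so after t trips out (and t−1 returns) at most 3t − (t−1) of the 9 are across; that first reaches 9 at t = 4, so at least 7 crossings are needed.
The plan below uses exactly 7 crossings, so it is optimal:
1. 3 mutineers → the rooftop.  (the basement: 5O 1M; the rooftop: 0O 3M)
2. 1 mutineer ← the basement.  (the basement: 5O 2M; the rooftop: 0O 2M)
3. 3 officers → the rooftop.  (the basement: 2O 2M; the rooftop: 3O 2M)
4. 1 officer ← the basement.  (the basement: 3O 2M; the rooftop: 2O 2M)
5. 2 officers and 1 mutineer → the rooftop.  (the basement: 1O 1M; the rooftop: 4O 3M)
6. 1 officer ← the basement.  (the basement: 2O 1M; the rooftop: 3O 3M)
7. 2 officers and 1 mutineer → the rooftop.  (the basement: 0O 0M; the rooftop: 5O 4M)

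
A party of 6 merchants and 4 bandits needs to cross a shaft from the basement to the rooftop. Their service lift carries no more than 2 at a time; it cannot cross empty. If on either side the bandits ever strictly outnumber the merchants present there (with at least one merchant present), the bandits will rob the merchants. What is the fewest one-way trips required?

17

Counting alone: each trip to the rooftop takes at most 2 across and each return brings at least 1 back, so after t trips out (and t−1 returns) at most 2t − (t−1) of the 10 are across; that first reaches 10 at t = 9, so at least 17 crossings are needed.
The plan below uses exactly 17 crossings, so it is optimal:
1. 2 bandits → the rooftop.  (the basement: 6M 2B; the rooftop: 0M 2B)
2. 1 bandit ← the basement.  (the basement: 6M 3B; the rooftop: 0M 1B)
3. 2 bandits → the rooftop.  (the basement: 6M 1B; the rooftop: 0M 3B)
4. 1 bandit ← the basement.  (the basement: 6M 2B; the rooftop: 0M 2B)
5. 2 merchants → the rooftop.  (the basement: 4M 2B; the rooftop: 2M 2B)
6. 1 bandit ← the basement.  (the basement: 4M 3B; the rooftop: 2M 1B)
7. 1 merchant and 1 bandit → the rooftop.  (the basement: 3M 2B; the rooftop: 3M 2B)
8. 1 bandit ← the basement.  (the basement: 3M 3B; the rooftop: 3M 1B)
9. 2 bandits → the rooftop.  (the basement: 3M 1B; the rooftop: 3M 3B)
10. 1 bandit ← the basement.  (the basement: 3M 2B; the rooftop: 3M 2B)
11. 1 merchant and 1 bandit → the rooftop.  (the basement: 2M 1B; the rooftop: 4M 3B)
12. 1 bandit ← the basement.  (the basement: 2M 2B; the rooftop: 4M 2B)
13. 2 bandits → the rooftop.  (the basement: 2M 0B; the rooftop: 4M 4B)
14. 1 bandit ← the basement.  (the basement: 2M 1B; the rooftop: 4M 3B)
15. 1 merchant and 1 bandit → the rooftop.  (the basement: 1M 0B; the rooftop: 5M 4B)
16. 1 bandit ← the basement.  (the basement: 1M 1B; the rooftop: 5M 3B)
17. 1 merchant and 1 bandit → the rooftop.  (the basement: 0M 0B; the rooftop: 6M 4B)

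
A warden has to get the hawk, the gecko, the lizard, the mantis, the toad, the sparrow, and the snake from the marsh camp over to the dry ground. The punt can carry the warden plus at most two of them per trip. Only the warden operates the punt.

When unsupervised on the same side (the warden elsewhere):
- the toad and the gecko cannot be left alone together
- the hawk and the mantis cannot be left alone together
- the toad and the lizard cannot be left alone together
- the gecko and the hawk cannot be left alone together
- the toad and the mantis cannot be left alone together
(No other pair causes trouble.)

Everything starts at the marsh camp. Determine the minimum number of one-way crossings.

9

Counting alone: the warden can take at most 2 across per trip to the dry ground, so moving all 7 needs at least 4 loaded trips out, with a return between consecutive ones — at least 7 crossings.
The safety rule pushes this higher. Following every safe sequence of crossings, the most of the 7 that can be at the dry ground as the punt arrives there on crossing 7 is 6 — never all 7.
So no plan with fewer than 9 crossings exists, and this one achieves 9:
1. Warden goes to the dry ground with the hawk and the toad.  [the marsh camp: the gecko, the lizard, the mantis, the snake, the sparrow | the dry ground: the hawk, the toad]
2. Warden goes back to the marsh camp alone.  [the marsh camp: the gecko, the lizard, the mantis, the snake, the sparrow | the dry ground: the hawk, the toad]
3. Warden goes to the dry ground with the gecko.  [the marsh camp: the lizard, the mantis, the snake, the sparrow | the dry ground: the gecko, the hawk, the toad]
4. Warden goes back to the marsh camp with the hawk and the toad.  [the marsh camp: the hawk, the lizard, the mantis, the snake, the sparrow, the toad | the dry ground: the gecko]
5. Warden goes to the dry ground with the lizard and the mantis.  [the marsh camp: the hawk, the snake, the sparrow, the toad | the dry ground: the gecko, the lizard, the mantis]
6. Warden goes back to the marsh camp alone.  [the marsh camp: the hawk, the snake, the sparrow, the toad | the dry ground: the gecko, the lizard, the mantis]
7. Warden goes to the dry ground with the snake and the sparrow.  [the marsh camp: the hawk, the toad | the dry ground: the gecko, the lizard, the mantis, the snake, the sparrow]
8. Warden goes back to the marsh camp alone.  [the marsh camp: the hawk, the toad | the dry ground: the gecko, the lizard, the mantis, the snake, the sparrow]
9. Warden goes to the dry ground with the hawk and the toad.  [the marsh camp: — | the dry ground: the gecko, the hawk, the lizard, the mantis, the snake, the sparrow, the toad]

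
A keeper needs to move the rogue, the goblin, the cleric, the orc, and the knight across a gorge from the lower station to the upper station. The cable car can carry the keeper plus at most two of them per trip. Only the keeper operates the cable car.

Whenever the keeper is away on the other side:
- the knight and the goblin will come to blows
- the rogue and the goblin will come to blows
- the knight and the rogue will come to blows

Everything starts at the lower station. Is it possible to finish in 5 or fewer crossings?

Counting alone: the keeper can take at most 2 across per trip to the upper station, so moving all 5 needs at least 3 loaded trips out, with a return between consecutive ones — at least 5 crossings.
The safety rule pushes this higher. Following every safe sequence of crossings, the most of the 5 that can be at the upper station as the cable car arrives there on crossing 5 is 4 — never all 5.
So the move cannot be finished within 5 crossings. (The shortest complete plan takes 7:)
1. Keeper goes to the upper station with the goblin and the rogue.
2. Keeper goes back to the lower station with the rogue.
3. Keeper goes to the upper station with the cleric and the rogue.
4. Keeper goes back to the lower station with the rogue.
5. Keeper goes to the upper station with the orc and the rogue.
6. Keeper goes back to the lower station with the rogue.
7. Keeper goes to the upper station with the knight and the rogue.

No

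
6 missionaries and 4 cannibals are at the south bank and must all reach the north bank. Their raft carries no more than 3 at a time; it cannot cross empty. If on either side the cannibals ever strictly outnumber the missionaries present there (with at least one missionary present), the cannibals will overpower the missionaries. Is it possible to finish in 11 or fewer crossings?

Yes

Yes — this plan uses 9 crossings (≤ 11):
1. 2 cannibals → the north bank.  (the south bank: 6M 2C; the north bank: 0M 2C)
2. 1 cannibal ← the south bank.  (the south bank: 6M 3C; the north bank: 0M 1C)
3. 3 cannibals → the north bank.  (the south bank: 6M 0C; the north bank: 0M 4C)
4. 1 cannibal ← the south bank.  (the south bank: 6M 1C; the north bank: 0M 3C)
5. 3 missionaries → the north bank.  (the south bank: 3M 1C; the north bank: 3M 3C)
6. 1 cannibal ← the south bank.  (the south bank: 3M 2C; the north bank: 3M 2C)
7. 1 missionary and 2 cannibals → the north bank.  (the south bank: 2M 0C; the north bank: 4M 4C)
8. 1 cannibal ← the south bank.  (the south bank: 2M 1C; the north bank: 4M 3C)
9. 2 missionaries and 1 cannibal → the north bank.  (the south bank: 0M 0C; the north bank: 6M 4C)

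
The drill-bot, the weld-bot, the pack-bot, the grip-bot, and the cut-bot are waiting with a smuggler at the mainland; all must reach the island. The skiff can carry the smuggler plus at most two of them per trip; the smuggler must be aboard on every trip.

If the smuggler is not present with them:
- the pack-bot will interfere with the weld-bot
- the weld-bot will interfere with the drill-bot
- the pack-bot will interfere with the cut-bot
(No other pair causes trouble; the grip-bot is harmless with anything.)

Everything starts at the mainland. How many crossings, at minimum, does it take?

Counting alone: the smuggler can take at most 2 across per trip to the island, so moving all 5 needs at least 3 loaded trips out, with a return between consecutive ones — at least 5 crossings.
The plan below uses exactly 5 crossings, so it is optimal:
1. Smuggler goes to the island with the drill-bot and the pack-bot.  [the mainland: the cut-bot, the grip-bot, the weld-bot | the island: the drill-bot, the pack-bot]
2. Smuggler goes back to the mainland alone.  [the mainland: the cut-bot, the grip-bot, the weld-bot | the island: the drill-bot, the pack-bot]
3. Smuggler goes to the island with the grip-bot.  [the mainland: the cut-bot, the weld-bot | the island: the drill-bot, the grip-bot, the pack-bot]
4. Smuggler goes back to the mainland alone.  [the mainland: the cut-bot, the weld-bot | the island: the drill-bot, the grip-bot, the pack-bot]
5. Smuggler goes to the island with the cut-bot and the weld-bot.  [the mainland: — | the island: the cut-bot, the drill-bot, the grip-bot, the pack-bot, the weld-bot]

5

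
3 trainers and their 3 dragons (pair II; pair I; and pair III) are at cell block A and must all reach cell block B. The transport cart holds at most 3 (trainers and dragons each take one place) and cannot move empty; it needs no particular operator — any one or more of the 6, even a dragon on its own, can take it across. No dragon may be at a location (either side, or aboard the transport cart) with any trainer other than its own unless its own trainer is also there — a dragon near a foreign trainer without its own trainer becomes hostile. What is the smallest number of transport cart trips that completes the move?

5

Counting alone: each trip to cell block B takes at most 3 across and each return brings at least 1 back, so after t trips out (and t−1 returns) at most 3t − (t−1) of the 6 are across; that first reaches 6 at t = 3, so at least 5 crossings are needed.
The plan below uses exactly 5 crossings, so it is optimal:
1. dragon II and trainer II cross → cell block B.
2. trainer II crosses ← cell block A.
3. trainer I, trainer II, and trainer III cross → cell block B.
4. dragon II crosses ← cell block A.
5. dragon I, dragon II, and dragon III cross → cell block B.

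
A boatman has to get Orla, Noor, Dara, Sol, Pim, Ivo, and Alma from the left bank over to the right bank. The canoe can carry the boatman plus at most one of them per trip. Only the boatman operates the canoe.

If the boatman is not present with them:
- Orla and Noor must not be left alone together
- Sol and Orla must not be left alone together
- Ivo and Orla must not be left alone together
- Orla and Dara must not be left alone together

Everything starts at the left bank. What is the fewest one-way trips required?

Following every safe sequence of crossings from the start, the most of the 7 that can be at the right bank as the canoe arrives there on crossings 1, 3, 5, 7 is 1, 2, 3, 4 respectively; the best ever achieved is 4 of 7.
From crossing 9 on, no configuration arises that was not already reachable earlier: only 44 distinct safe configurations (who is on which side, and where the canoe is) can ever be reached, none of them has everyone across, and every continuation just revisits them. So no valid plan exists.

impossible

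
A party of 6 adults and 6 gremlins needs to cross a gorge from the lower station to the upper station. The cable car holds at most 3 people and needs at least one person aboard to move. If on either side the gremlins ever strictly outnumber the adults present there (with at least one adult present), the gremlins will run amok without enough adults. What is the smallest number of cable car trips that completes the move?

Following every safe sequence of crossings from the start, the most of the 12 that can be at the upper station as the cable car arrives there on crossings 1, 3, 5 is 3, 5, 6 respectively; the best ever achieved is 6 of 12.
From crossing 7 on, no configuration arises that was not already reachable earlier: only 17 distinct safe configurations (who is on which side, and where the cable car is) can ever be reached, none of them has everyone across, and every continuation just revisits them. They are: 0 adults + 0 gremlins across (cable car back at the start); 0 adults + 1 gremlin across (cable car there); 0 adults + 1 gremlin across (cable car back at the start); 0 adults + 2 gremlins across (cable car there); 0 adults + 2 gremlins across (cable car back at the start); 0 adults + 3 gremlins across (cable car there); 0 adults + 3 gremlins across (cable car back at the start); 0 adults + 4 gremlins across (cable car there); 0 adults + 4 gremlins across (cable car back at the start); 0 adults + 5 gremlins across (cable car there); 0 adults + 5 gremlins across (cable car back at the start); 0 adults + 6 gremlins across (cable car there); 1 adult + 1 gremlin across (cable car there); 1 adult + 1 gremlin across (cable car back at the start); 2 adults + 2 gremlins across (cable car there); 2 adults + 2 gremlins across (cable car back at the start); 3 adults + 3 gremlins across (cable car there). So no valid plan exists.

impossible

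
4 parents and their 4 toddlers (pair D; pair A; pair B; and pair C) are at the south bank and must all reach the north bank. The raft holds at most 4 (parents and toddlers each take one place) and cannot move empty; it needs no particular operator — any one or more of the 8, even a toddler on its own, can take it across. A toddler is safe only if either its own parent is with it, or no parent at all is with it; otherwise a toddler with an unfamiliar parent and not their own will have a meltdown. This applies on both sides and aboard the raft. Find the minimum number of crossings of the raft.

Counting alone: each trip to the north bank takes at most 4 across and each return brings at least 1 back, so after t trips out (and t−1 returns) at most 4t − (t−1) of the 8 are across; that first reaches 8 at t = 3, so at least 5 crossings are needed.
The plan below uses exactly 5 crossings, so it is optimal:
1. parent D and toddler D cross → the north bank.
2. parent D crosses ← the south bank.
3. parent A, parent B, parent C, and parent D cross → the north bank.
4. toddler D crosses ← the south bank.
5. toddler A, toddler B, toddler C, and toddler D cross → the north bank.

5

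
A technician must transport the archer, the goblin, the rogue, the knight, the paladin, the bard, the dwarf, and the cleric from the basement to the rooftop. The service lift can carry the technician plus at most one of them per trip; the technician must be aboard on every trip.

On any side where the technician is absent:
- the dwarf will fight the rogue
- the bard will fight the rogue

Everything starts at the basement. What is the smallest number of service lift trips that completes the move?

Counting alone: the technician can take at most 1 across per trip to the rooftop, so moving all 8 needs at least 8 loaded trips out, with a return between consecutive ones — at least 15 crossings.
The safety rule pushes this higher. Following every safe sequence of crossings, the most of the 8 that can be at the rooftop as the service lift arrives there on crossing 15 is 7 — never all 8.
So no plan with fewer than 17 crossings exists, and this one achieves 17:
1. Technician goes to the rooftop with the rogue.  [the basement: the archer, the bard, the cleric, the dwarf, the goblin, the knight, the paladin | the rooftop: the rogue]
2. Technician goes back to the basement alone.  [the basement: the archer, the bard, the cleric, the dwarf, the goblin, the knight, the paladin | the rooftop: the rogue]
3. Technician goes to the rooftop with the archer.  [the basement: the bard, the cleric, the dwarf, the goblin, the knight, the paladin | the rooftop: the archer, the rogue]
4. Technician goes back to the basement alone.  [the basement: the bard, the cleric, the dwarf, the goblin, the knight, the paladin | the rooftop: the archer, the rogue]
5. Technician goes to the rooftop with the goblin.  [the basement: the bard, the cleric, the dwarf, the knight, the paladin | the rooftop: the archer, the goblin, the rogue]
6. Technician goes back to the basement alone.  [the basement: the bard, the cleric, the dwarf, the knight, the paladin | the rooftop: the archer, the goblin, the rogue]
7. Technician goes to the rooftop with the knight.  [the basement: the bard, the cleric, the dwarf, the paladin | the rooftop: the archer, the goblin, the knight, the rogue]
8. Technician goes back to the basement alone.  [the basement: the bard, the cleric, the dwarf, the paladin | the rooftop: the archer, the goblin, the knight, the rogue]
9. Technician goes to the rooftop with the paladin.  [the basement: the bard, the cleric, the dwarf | the rooftop: the archer, the goblin, the knight, the paladin, the rogue]
10. Technician goes back to the basement alone.  [the basement: the bard, the cleric, the dwarf | the rooftop: the archer, the goblin, the knight, the paladin, the rogue]
11. Technician goes to the rooftop with the bard.  [the basement: the cleric, the dwarf | the rooftop: the archer, the bard, the goblin, the knight, the paladin, the rogue]
12. Technician goes back to the basement with the rogue.  [the basement: the cleric, the dwarf, the rogue | the rooftop: the archer, the bard, the goblin, the knight, the paladin]
13. Technician goes to the rooftop with the dwarf.  [the basement: the cleric, the rogue | the rooftop: the archer, the bard, the dwarf, the goblin, the knight, the paladin]
14. Technician goes back to the basement alone.  [the basement: the cleric, the rogue | the rooftop: the archer, the bard, the dwarf, the goblin, the knight, the paladin]
15. Technician goes to the rooftop with the cleric.  [the basement: the rogue | the rooftop: the archer, the bard, the cleric, the dwarf, the goblin, the knight, the paladin]
16. Technician goes back to the basement alone.  [the basement: the rogue | the rooftop: the archer, the bard, the cleric, the dwarf, the goblin, the knight, the paladin]
17. Technician goes to the rooftop with the rogue.  [the basement: — | the rooftop: the archer, the bard, the cleric, the dwarf, the goblin, the knight, the paladin, the rogue]

17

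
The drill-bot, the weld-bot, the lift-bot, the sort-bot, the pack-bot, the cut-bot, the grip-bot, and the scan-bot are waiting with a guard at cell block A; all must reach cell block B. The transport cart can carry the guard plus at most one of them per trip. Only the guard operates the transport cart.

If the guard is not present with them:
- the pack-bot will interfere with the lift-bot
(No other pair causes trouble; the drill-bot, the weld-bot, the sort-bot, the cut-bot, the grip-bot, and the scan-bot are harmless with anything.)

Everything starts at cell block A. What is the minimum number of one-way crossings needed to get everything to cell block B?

15

Counting alone: the guard can take at most 1 across per trip to cell block B, so moving all 8 needs at least 8 loaded trips out, with a return between consecutive ones — at least 15 crossings.
The plan below uses exactly 15 crossings, so it is optimal:
1. Guard goes to cell block B with the lift-bot.
2. Guard goes back to cell block A alone.
3. Guard goes to cell block B with the drill-bot.
4. Guard goes back to cell block A alone.
5. Guard goes to cell block B with the weld-bot.
6. Guard goes back to cell block A alone.
7. Guard goes to cell block B with the sort-bot.
8. Guard goes back to cell block A alone.
9. Guard goes to cell block B with the cut-bot.
10. Guard goes back to cell block A alone.
11. Guard goes to cell block B with the grip-bot.
12. Guard goes back to cell block A alone.
13. Guard goes to cell block B with the scan-bot.
14. Guard goes back to cell block A alone.
15. Guard goes to cell block B with the pack-bot.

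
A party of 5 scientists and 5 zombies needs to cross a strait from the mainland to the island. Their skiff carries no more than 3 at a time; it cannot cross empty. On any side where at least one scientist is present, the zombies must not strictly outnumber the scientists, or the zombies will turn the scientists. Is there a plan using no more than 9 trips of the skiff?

Counting alone: each trip to the island takes at most 3 across and each return brings at least 1 back, so after t trips out (and t−1 returns) at most 3t − (t−1) of the 10 are across; that first reaches 10 at t = 5, so at least 9 crossings are needed.
The safety rule pushes this higher. Following every safe sequence of crossings, the most of the 10 that can be at the island as the skiff arrives there on crossing 9 is 9 — never all 10.
So the move cannot be finished within 9 crossings. (The shortest complete plan takes 11:)
1. 2 zombies → the island.  (the mainland: 5S 3Z; the island: 0S 2Z)
2. 1 zombie ← the mainland.  (the mainland: 5S 4Z; the island: 0S 1Z)
3. 3 zombies → the island.  (the mainland: 5S 1Z; the island: 0S 4Z)
4. 1 zombie ← the mainland.  (the mainland: 5S 2Z; the island: 0S 3Z)
5. 3 scientists → the island.  (the mainland: 2S 2Z; the island: 3S 3Z)
6. 1 scientist and 1 zombie ← the mainland.  (the mainland: 3S 3Z; the island: 2S 2Z)
7. 3 scientists → the island.  (the mainland: 0S 3Z; the island: 5S 2Z)
8. 1 zombie ← the mainland.  (the mainland: 0S 4Z; the island: 5S 1Z)
9. 2 zombies → the island.  (the mainland: 0S 2Z; the island: 5S 3Z)
10. 1 zombie ← the mainland.  (the mainland: 0S 3Z; the island: 5S 2Z)
11. 3 zombies → the island.  (the mainland: 0S 0Z; the island: 5S 5Z)

No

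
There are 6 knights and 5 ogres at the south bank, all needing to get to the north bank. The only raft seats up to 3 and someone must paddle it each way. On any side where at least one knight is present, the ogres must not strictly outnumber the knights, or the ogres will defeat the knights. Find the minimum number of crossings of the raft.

9

Counting alone: each trip to the north bank takes at most 3 across and each return brings at least 1 back, so after t trips out (and t−1 returns) at most 3t − (t−1) of the 11 are across; that first reaches 11 at t = 5, so at least 9 crossings are needed.
The plan below uses exactly 9 crossings, so it is optimal:
1. 3 ogres → the north bank.  (the south bank: 6K 2O; the north bank: 0K 3O)
2. 1 ogre ← the south bank.  (the south bank: 6K 3O; the north bank: 0K 2O)
3. 3 knights → the north bank.  (the south bank: 3K 3O; the north bank: 3K 2O)
4. 1 knight ← the south bank.  (the south bank: 4K 3O; the north bank: 2K 2O)
5. 2 knights and 1 ogre → the north bank.  (the south bank: 2K 2O; the north bank: 4K 3O)
6. 1 knight ← the south bank.  (the south bank: 3K 2O; the north bank: 3K 3O)
7. 2 knights and 1 ogre → the north bank.  (the south bank: 1K 1O; the north bank: 5K 4O)
8. 1 knight ← the south bank.  (the south bank: 2K 1O; the north bank: 4K 4O)
9. 2 knights and 1 ogre → the north bank.  (the south bank: 0K 0O; the north bank: 6K 5O)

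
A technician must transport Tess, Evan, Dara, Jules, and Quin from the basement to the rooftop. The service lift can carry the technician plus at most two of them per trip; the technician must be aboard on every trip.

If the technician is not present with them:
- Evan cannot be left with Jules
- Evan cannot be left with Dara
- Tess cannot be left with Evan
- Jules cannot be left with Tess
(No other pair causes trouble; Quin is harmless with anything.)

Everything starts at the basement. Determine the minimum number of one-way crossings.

7

Counting alone: the technician can take at most 2 across per trip to the rooftop, so moving all 5 needs at least 3 loaded trips out, with a return between consecutive ones — at least 5 crossings.
The safety rule pushes this higher. Following every safe sequence of crossings, the most of the 5 that can be at the rooftop as the service lift arrives there on crossing 5 is 4 — never all 5.
So no plan with fewer than 7 crossings exists, and this one achieves 7:
1. Technician goes to the rooftop with Evan and Tess.
2. Technician goes back to the basement with Tess.
3. Technician goes to the rooftop with Dara and Tess.
4. Technician goes back to the basement with Evan.
5. Technician goes to the rooftop with Evan and Quin.
6. Technician goes back to the basement with Evan.
7. Technician goes to the rooftop with Evan and Jules.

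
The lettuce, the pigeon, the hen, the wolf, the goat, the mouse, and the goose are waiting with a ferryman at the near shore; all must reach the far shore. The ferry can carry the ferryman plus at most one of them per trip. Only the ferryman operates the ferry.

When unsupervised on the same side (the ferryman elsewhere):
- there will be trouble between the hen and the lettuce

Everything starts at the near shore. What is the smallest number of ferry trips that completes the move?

Counting alone: the ferryman can take at most 1 across per trip to the far shore, so moving all 7 needs at least 7 loaded trips out, with a return between consecutive ones — at least 13 crossings.
The plan below uses exactly 13 crossings, so it is optimal:
1. Ferryman goes to the far shore with the lettuce.
2. Ferryman goes back to the near shore alone.
3. Ferryman goes to the far shore with the pigeon.
4. Ferryman goes back to the near shore alone.
5. Ferryman goes to the far shore with the wolf.
6. Ferryman goes back to the near shore alone.
7. Ferryman goes to the far shore with the goat.
8. Ferryman goes back to the near shore alone.
9. Ferryman goes to the far shore with the mouse.
10. Ferryman goes back to the near shore alone.
11. Ferryman goes to the far shore with the goose.
12. Ferryman goes back to the near shore alone.
13. Ferryman goes to the far shore with the hen.

13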